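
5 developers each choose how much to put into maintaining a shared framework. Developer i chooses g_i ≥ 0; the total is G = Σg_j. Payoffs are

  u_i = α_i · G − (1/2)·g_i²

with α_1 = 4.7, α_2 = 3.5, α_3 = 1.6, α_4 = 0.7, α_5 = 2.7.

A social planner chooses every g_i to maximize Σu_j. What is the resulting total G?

Planner FOC: ∂(Σu_j)/∂g_i = (Σα_j) − g_i = 0, so g_i^SO = Σα_j = 13.2 for every i; G^SO = 66.

66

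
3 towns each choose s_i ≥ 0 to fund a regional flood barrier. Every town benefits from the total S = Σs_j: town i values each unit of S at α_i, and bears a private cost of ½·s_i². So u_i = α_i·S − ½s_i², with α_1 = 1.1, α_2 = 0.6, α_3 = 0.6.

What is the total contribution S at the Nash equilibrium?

Town i's FOC: ∂u_i/∂s_i = α_i − s_i = 0, so s_i* = α_i.
NE contributions = (1.1, 0.6, 0.6); S = 2.3.

2.3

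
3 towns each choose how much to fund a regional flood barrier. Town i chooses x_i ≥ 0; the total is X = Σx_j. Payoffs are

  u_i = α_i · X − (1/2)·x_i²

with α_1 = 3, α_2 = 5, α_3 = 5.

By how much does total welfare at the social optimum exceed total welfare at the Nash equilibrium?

114

Town i's FOC: ∂u_i/∂x_i = α_i − x_i = 0, so x_i* = α_i.
NE contributions = (3, 5, 5); X = 13.
W^NE = (Σα)·X − ½Σα_i² = 13² − ½·59 = 139.5.
Planner sets x_i = Σα_j = 13 for every i, so X^SO = 3·13 = 39.
W^SO = (Σα)·X^SO − ½·3·(Σα)² = (3/2)·13² = 253.5.
Deadweight loss = W^SO − W^NE = 114.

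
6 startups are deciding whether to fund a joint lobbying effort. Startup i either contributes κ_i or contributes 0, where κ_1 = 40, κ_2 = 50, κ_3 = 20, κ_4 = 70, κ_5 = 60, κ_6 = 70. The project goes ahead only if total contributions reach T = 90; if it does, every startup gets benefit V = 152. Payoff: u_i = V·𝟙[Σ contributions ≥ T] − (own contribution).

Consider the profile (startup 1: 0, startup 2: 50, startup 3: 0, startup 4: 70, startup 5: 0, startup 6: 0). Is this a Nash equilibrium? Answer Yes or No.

Total = 120 ≥ 90: provided.
Startup 1 (pledges 0, payoff 152): pledging 40 → total 160, payoff 112. No gain.
Startup 2 (pledges 50, payoff 102): dropping to 0 → total 70, payoff 0. No gain.
Startup 3 (pledges 0, payoff 152): pledging 20 → total 140, payoff 132. No gain.
Startup 4 (pledges 70, payoff 82): dropping to 0 → total 50, payoff 0. No gain.
Startup 5 (pledges 0, payoff 152): pledging 60 → total 180, payoff 92. No gain.
Startup 6 (pledges 0, payoff 152): pledging 70 → total 190, payoff 82. No gain.

Yes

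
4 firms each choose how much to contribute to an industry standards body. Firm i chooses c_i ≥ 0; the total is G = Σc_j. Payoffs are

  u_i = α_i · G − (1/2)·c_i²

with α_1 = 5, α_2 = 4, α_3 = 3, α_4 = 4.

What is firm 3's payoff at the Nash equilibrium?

43.5

Firm i's FOC: ∂u_i/∂c_i = α_i − c_i = 0, so c_i* = α_i.
NE contributions = (5, 4, 3, 4); G = 16.
u_3 = α_3·G − ½·(c_3)² = 3·16 − ½·3² = 43.5.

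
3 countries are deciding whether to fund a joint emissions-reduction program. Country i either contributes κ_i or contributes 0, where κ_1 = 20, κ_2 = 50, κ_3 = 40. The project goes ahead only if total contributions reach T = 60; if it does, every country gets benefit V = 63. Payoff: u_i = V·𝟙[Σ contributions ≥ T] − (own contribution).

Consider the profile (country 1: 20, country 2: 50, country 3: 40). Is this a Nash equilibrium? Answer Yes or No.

No

Total = 110 ≥ 60: provided.
Country 1 (pledges 20, payoff 43): dropping to 0 → total 90, payoff 63. Profitable deviation.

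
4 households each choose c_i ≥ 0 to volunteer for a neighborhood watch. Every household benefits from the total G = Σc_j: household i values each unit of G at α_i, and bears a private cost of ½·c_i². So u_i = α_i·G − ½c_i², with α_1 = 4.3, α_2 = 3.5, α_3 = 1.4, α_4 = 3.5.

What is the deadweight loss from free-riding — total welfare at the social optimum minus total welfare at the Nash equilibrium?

183.765

Household i's FOC: ∂u_i/∂c_i = α_i − c_i = 0, so c_i* = α_i.
NE contributions = (4.3, 3.5, 1.4, 3.5); G = 12.7.
W^NE = (Σα)·G − ½Σα_i² = 12.7² − ½·44.95 = 138.815.
Planner sets c_i = Σα_j = 12.7 for every i, so G^SO = 4·12.7 = 50.8.
W^SO = (Σα)·G^SO − ½·4·(Σα)² = (4/2)·12.7² = 322.58.
Deadweight loss = W^SO − W^NE = 183.765.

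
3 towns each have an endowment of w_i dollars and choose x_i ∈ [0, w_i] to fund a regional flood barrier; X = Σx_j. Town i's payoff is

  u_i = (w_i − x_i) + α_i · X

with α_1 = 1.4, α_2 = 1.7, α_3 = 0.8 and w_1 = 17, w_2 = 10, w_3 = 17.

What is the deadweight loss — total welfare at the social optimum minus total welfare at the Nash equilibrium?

49.3

∂u_i/∂x_i = α_i − 1, so town i contributes w_i if α_i > 1, else 0.
α_i > 1 for i ∈ {1, 2}; NE contributions (17, 10, 0), X = 27.
W^NE = Σw_i − X^NE + (Σα_i)·X^NE = 44 + 2.9·27 = 122.3.
Planner: ∂(Σu_j)/∂x_i = Σα_j − 1 = 2.9 > 0, so everyone contributes w_i; X^SO = 44, W^SO = 44 + 2.9·44 = 171.6.
Deadweight loss = 49.3.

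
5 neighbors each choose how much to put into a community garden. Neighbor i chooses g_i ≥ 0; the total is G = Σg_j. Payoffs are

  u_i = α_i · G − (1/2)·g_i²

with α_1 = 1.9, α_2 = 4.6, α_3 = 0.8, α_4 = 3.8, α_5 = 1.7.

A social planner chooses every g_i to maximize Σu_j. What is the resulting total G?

Planner FOC: ∂(Σu_j)/∂g_i = (Σα_j) − g_i = 0, so g_i^SO = Σα_j = 12.8 for every i; G^SO = 64.

64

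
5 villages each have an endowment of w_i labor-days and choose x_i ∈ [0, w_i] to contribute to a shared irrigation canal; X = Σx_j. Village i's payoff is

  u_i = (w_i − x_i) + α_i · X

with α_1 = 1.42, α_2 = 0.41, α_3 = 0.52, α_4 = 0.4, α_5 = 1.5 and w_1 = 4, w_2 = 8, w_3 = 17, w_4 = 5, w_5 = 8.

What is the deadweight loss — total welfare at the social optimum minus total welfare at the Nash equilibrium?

97.5

∂u_i/∂x_i = α_i − 1, so village i contributes w_i if α_i > 1, else 0.
α_i > 1 for i ∈ {1, 5}; NE contributions (4, 0, 0, 0, 8), X = 12.
W^NE = Σw_i − X^NE + (Σα_i)·X^NE = 42 + 3.25·12 = 81.
Planner: ∂(Σu_j)/∂x_i = Σα_j − 1 = 3.25 > 0, so everyone contributes w_i; X^SO = 42, W^SO = 42 + 3.25·42 = 178.5.
Deadweight loss = 97.5.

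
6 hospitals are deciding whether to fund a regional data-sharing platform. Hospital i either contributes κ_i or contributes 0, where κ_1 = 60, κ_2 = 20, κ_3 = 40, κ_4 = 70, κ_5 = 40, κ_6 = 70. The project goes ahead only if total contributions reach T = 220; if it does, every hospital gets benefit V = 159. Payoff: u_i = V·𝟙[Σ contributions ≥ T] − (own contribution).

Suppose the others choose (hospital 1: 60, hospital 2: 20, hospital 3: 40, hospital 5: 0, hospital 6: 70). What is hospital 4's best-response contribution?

70

Others' total = 190. Contributing 70 brings total to 260 ≥ 220: gain V − κ_4 = 89.
Best response: 70.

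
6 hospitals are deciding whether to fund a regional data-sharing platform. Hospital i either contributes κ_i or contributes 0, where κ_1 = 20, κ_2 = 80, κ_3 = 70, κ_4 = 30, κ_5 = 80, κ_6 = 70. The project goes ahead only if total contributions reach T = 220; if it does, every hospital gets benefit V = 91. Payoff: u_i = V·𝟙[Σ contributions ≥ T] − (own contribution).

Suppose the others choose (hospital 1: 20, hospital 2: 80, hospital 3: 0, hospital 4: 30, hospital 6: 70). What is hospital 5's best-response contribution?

Others' total = 200. Contributing 80 brings total to 280 ≥ 220: gain V − κ_5 = 11.
Best response: 80.

80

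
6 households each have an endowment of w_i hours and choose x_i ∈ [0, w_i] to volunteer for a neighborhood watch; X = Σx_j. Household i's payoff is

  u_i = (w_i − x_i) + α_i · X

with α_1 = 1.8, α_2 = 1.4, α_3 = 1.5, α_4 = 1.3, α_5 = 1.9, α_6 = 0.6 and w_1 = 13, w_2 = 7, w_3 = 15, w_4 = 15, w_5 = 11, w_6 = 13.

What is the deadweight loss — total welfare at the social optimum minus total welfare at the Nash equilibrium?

∂u_i/∂x_i = α_i − 1, so household i contributes w_i if α_i > 1, else 0.
α_i > 1 for i ∈ {1, 2, 3, 4, 5}; NE contributions (13, 7, 15, 15, 11, 0), X = 61.
W^NE = Σw_i − X^NE + (Σα_i)·X^NE = 74 + 7.5·61 = 531.5.
Planner: ∂(Σu_j)/∂x_i = Σα_j − 1 = 7.5 > 0, so everyone contributes w_i; X^SO = 74, W^SO = 74 + 7.5·74 = 629.
Deadweight loss = 97.5.

97.5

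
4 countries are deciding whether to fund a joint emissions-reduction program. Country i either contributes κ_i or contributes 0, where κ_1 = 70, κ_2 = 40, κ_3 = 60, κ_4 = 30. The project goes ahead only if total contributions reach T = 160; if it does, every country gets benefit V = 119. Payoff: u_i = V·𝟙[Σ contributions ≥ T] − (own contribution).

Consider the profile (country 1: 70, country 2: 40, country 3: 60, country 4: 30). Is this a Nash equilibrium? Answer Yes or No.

No

Total = 200 ≥ 160: provided.
Country 1 (pledges 70, payoff 49): dropping to 0 → total 130, payoff 0. No gain.
Country 2 (pledges 40, payoff 79): dropping to 0 → total 160, payoff 119. Profitable deviation.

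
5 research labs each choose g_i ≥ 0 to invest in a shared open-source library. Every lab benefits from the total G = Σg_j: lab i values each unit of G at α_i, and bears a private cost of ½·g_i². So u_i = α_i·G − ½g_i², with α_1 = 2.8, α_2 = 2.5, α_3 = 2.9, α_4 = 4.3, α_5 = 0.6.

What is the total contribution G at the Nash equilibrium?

Lab i's FOC: ∂u_i/∂g_i = α_i − g_i = 0, so g_i* = α_i.
NE contributions = (2.8, 2.5, 2.9, 4.3, 0.6); G = 13.1.

13.1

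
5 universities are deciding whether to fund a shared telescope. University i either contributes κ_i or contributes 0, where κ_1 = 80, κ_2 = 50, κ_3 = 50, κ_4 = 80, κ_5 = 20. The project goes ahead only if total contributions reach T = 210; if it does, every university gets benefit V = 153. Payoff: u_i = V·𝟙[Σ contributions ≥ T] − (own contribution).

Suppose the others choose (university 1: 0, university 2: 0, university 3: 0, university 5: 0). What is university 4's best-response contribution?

Others' total = 0. Even contributing 80 gives 80 < 210: no benefit either way.
Best response: 0.

0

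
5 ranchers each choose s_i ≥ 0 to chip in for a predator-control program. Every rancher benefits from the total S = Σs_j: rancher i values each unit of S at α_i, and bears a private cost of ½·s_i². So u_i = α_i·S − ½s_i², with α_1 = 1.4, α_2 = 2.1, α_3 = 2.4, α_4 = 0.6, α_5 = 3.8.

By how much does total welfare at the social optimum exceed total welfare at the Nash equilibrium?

Rancher i's FOC: ∂u_i/∂s_i = α_i − s_i = 0, so s_i* = α_i.
NE contributions = (1.4, 2.1, 2.4, 0.6, 3.8); S = 10.3.
W^NE = (Σα)·S − ½Σα_i² = 10.3² − ½·26.93 = 92.625.
Planner sets s_i = Σα_j = 10.3 for every i, so S^SO = 5·10.3 = 51.5.
W^SO = (Σα)·S^SO − ½·5·(Σα)² = (5/2)·10.3² = 265.225.
Deadweight loss = W^SO − W^NE = 172.6.

172.6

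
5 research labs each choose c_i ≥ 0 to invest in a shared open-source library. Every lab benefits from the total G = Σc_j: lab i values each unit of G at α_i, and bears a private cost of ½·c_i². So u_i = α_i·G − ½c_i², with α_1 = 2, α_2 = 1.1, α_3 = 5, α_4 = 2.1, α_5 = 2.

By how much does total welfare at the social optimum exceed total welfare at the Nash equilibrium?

Lab i's FOC: ∂u_i/∂c_i = α_i − c_i = 0, so c_i* = α_i.
NE contributions = (2, 1.1, 5, 2.1, 2); G = 12.2.
W^NE = (Σα)·G − ½Σα_i² = 12.2² − ½·38.62 = 129.53.
Planner sets c_i = Σα_j = 12.2 for every i, so G^SO = 5·12.2 = 61.
W^SO = (Σα)·G^SO − ½·5·(Σα)² = (5/2)·12.2² = 372.1.
Deadweight loss = W^SO − W^NE = 242.57.

242.57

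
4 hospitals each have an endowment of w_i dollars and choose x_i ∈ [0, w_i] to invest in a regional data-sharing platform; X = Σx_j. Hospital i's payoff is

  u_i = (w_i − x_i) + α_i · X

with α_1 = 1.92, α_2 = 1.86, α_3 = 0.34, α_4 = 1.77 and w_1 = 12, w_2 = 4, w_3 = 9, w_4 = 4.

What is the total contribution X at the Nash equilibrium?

∂u_i/∂x_i = α_i − 1, so hospital i contributes w_i if α_i > 1, else 0.
α_i > 1 for i ∈ {1, 2, 4}; NE contributions (12, 4, 0, 4), X = 20.

20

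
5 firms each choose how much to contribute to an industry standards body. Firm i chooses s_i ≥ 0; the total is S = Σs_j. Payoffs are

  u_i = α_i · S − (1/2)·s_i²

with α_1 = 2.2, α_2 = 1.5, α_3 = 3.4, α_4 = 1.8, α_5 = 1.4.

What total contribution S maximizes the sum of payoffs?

51.5

Planner FOC: ∂(Σu_j)/∂s_i = (Σα_j) − s_i = 0, so s_i^SO = Σα_j = 10.3 for every i; S^SO = 51.5.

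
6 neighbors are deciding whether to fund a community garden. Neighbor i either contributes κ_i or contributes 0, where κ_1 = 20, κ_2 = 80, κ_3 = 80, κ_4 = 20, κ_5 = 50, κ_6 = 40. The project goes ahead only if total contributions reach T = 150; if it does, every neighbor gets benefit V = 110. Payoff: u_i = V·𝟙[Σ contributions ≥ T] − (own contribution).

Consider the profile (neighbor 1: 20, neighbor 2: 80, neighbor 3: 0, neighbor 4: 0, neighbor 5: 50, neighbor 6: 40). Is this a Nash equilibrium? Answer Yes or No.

Total = 190 ≥ 150: provided.
Neighbor 1 (pledges 20, payoff 90): dropping to 0 → total 170, payoff 110. Profitable deviation.

No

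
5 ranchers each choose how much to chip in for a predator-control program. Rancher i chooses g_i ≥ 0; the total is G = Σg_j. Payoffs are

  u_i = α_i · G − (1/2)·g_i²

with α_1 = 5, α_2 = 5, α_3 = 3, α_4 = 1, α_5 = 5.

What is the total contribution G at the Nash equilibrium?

19

Rancher i's FOC: ∂u_i/∂g_i = α_i − g_i = 0, so g_i* = α_i.
NE contributions = (5, 5, 3, 1, 5); G = 19.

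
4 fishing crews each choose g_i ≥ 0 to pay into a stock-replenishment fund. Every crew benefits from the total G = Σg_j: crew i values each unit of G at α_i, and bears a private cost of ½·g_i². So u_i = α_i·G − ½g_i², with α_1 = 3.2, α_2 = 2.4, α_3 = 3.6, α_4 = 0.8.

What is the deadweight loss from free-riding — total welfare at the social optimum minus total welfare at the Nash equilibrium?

Crew i's FOC: ∂u_i/∂g_i = α_i − g_i = 0, so g_i* = α_i.
NE contributions = (3.2, 2.4, 3.6, 0.8); G = 10.
W^NE = (Σα)·G − ½Σα_i² = 10² − ½·29.6 = 85.2.
Planner sets g_i = Σα_j = 10 for every i, so G^SO = 4·10 = 40.
W^SO = (Σα)·G^SO − ½·4·(Σα)² = (4/2)·10² = 200.
Deadweight loss = W^SO − W^NE = 114.8.

114.8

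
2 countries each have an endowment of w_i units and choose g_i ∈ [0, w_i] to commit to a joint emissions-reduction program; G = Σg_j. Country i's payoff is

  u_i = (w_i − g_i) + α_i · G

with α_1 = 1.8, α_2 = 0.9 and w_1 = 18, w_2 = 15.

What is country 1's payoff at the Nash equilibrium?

∂u_i/∂g_i = α_i − 1, so country i contributes w_i if α_i > 1, else 0.
α_i > 1 for i ∈ {1}; NE contributions (18, 0), G = 18.
u_1 = (18 − 18) + 1.8·18 = 32.4.

32.4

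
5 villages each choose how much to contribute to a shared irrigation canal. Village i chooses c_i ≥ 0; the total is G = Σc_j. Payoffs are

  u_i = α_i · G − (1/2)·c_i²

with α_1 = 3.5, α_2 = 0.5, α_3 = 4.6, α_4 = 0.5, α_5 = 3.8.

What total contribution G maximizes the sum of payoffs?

Planner FOC: ∂(Σu_j)/∂c_i = (Σα_j) − c_i = 0, so c_i^SO = Σα_j = 12.9 for every i; G^SO = 64.5.

64.5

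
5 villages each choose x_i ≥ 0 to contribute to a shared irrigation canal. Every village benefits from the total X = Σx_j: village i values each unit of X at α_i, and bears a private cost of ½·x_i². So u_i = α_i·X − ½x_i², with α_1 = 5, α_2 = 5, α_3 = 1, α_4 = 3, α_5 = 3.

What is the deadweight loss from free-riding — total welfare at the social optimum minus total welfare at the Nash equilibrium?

468

Village i's FOC: ∂u_i/∂x_i = α_i − x_i = 0, so x_i* = α_i.
NE contributions = (5, 5, 1, 3, 3); X = 17.
W^NE = (Σα)·X − ½Σα_i² = 17² − ½·69 = 254.5.
Planner sets x_i = Σα_j = 17 for every i, so X^SO = 5·17 = 85.
W^SO = (Σα)·X^SO − ½·5·(Σα)² = (5/2)·17² = 722.5.
Deadweight loss = W^SO − W^NE = 468.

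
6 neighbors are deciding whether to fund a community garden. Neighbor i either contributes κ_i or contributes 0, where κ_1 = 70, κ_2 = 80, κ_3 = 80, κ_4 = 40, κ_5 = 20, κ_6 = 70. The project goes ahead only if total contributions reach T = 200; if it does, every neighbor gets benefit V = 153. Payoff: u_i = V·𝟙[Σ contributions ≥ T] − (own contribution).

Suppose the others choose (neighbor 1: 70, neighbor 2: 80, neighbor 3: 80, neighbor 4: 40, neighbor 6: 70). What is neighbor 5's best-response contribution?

0

Others' total = 340 ≥ 200; contributing adds cost 20 for no extra benefit.
Best response: 0.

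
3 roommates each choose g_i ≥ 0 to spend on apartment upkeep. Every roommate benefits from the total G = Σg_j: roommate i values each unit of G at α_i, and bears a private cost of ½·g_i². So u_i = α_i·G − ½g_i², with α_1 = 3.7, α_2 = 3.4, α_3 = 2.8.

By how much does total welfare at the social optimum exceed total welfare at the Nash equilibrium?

Roommate i's FOC: ∂u_i/∂g_i = α_i − g_i = 0, so g_i* = α_i.
NE contributions = (3.7, 3.4, 2.8); G = 9.9.
W^NE = (Σα)·G − ½Σα_i² = 9.9² − ½·33.09 = 81.465.
Planner sets g_i = Σα_j = 9.9 for every i, so G^SO = 3·9.9 = 29.7.
W^SO = (Σα)·G^SO − ½·3·(Σα)² = (3/2)·9.9² = 147.015.
Deadweight loss = W^SO − W^NE = 65.55.

65.55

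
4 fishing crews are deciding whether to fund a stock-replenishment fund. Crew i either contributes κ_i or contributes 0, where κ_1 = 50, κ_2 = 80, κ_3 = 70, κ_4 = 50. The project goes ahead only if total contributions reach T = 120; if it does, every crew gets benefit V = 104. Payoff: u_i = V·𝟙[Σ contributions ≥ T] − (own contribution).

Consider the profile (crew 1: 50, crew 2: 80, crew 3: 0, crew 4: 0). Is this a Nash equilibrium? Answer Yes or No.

Yes

Total = 130 ≥ 120: provided.
Crew 1 (pledges 50, payoff 54): dropping to 0 → total 80, payoff 0. No gain.
Crew 2 (pledges 80, payoff 24): dropping to 0 → total 50, payoff 0. No gain.
Crew 3 (pledges 0, payoff 104): pledging 70 → total 200, payoff 34. No gain.
Crew 4 (pledges 0, payoff 104): pledging 50 → total 180, payoff 54. No gain.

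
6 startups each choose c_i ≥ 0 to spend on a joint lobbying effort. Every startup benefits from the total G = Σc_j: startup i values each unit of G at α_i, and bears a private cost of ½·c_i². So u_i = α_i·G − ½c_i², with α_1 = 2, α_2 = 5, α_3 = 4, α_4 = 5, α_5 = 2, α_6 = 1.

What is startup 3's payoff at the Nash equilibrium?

Startup i's FOC: ∂u_i/∂c_i = α_i − c_i = 0, so c_i* = α_i.
NE contributions = (2, 5, 4, 5, 2, 1); G = 19.
u_3 = α_3·G − ½·(c_3)² = 4·19 − ½·4² = 68.

68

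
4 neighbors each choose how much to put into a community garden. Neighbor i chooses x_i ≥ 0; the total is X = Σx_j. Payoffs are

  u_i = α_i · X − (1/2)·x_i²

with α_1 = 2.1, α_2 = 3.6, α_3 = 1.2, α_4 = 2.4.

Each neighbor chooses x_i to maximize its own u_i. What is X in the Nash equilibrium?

Neighbor i's FOC: ∂u_i/∂x_i = α_i − x_i = 0, so x_i* = α_i.
NE contributions = (2.1, 3.6, 1.2, 2.4); X = 9.3.

9.3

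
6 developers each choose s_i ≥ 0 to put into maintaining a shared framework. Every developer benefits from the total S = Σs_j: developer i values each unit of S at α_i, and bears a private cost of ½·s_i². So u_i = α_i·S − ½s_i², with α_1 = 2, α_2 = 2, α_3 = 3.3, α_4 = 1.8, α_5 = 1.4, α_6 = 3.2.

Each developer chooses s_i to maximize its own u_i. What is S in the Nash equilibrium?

13.7

Developer i's FOC: ∂u_i/∂s_i = α_i − s_i = 0, so s_i* = α_i.
NE contributions = (2, 2, 3.3, 1.8, 1.4, 3.2); S = 13.7.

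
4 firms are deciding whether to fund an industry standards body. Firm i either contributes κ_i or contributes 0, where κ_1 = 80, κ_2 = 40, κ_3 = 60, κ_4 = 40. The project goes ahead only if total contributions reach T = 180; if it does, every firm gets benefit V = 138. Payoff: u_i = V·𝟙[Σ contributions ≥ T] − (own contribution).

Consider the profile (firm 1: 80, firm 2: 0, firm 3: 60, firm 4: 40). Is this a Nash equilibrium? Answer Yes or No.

Total = 180 ≥ 180: provided.
Firm 1 (pledges 80, payoff 58): dropping to 0 → total 100, payoff 0. No gain.
Firm 2 (pledges 0, payoff 138): pledging 40 → total 220, payoff 98. No gain.
Firm 3 (pledges 60, payoff 78): dropping to 0 → total 120, payoff 0. No gain.
Firm 4 (pledges 40, payoff 98): dropping to 0 → total 140, payoff 0. No gain.

Yes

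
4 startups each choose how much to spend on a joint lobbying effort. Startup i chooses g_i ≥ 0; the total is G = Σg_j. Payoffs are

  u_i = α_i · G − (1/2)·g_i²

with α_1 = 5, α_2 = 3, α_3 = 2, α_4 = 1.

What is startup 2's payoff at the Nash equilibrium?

28.5

Startup i's FOC: ∂u_i/∂g_i = α_i − g_i = 0, so g_i* = α_i.
NE contributions = (5, 3, 2, 1); G = 11.
u_2 = α_2·G − ½·(g_2)² = 3·11 − ½·3² = 28.5.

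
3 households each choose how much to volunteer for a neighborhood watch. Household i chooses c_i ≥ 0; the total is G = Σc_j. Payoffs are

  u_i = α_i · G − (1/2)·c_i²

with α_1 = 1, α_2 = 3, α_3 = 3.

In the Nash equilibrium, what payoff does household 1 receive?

6.5

Household i's FOC: ∂u_i/∂c_i = α_i − c_i = 0, so c_i* = α_i.
NE contributions = (1, 3, 3); G = 7.
u_1 = α_1·G − ½·(c_1)² = 1·7 − ½·1² = 6.5.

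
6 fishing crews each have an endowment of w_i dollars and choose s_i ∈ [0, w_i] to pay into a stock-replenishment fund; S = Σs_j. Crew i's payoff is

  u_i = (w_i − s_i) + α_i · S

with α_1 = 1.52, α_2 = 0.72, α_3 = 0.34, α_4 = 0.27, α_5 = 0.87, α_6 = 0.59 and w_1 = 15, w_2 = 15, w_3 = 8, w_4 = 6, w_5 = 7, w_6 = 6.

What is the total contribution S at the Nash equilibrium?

∂u_i/∂s_i = α_i − 1, so crew i contributes w_i if α_i > 1, else 0.
α_i > 1 for i ∈ {1}; NE contributions (15, 0, 0, 0, 0, 0), S = 15.

15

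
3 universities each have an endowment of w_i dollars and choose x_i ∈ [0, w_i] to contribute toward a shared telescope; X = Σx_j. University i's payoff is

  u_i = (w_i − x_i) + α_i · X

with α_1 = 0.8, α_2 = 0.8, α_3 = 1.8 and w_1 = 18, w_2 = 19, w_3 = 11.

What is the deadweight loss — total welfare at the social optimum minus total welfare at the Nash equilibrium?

88.8

∂u_i/∂x_i = α_i − 1, so university i contributes w_i if α_i > 1, else 0.
α_i > 1 for i ∈ {3}; NE contributions (0, 0, 11), X = 11.
W^NE = Σw_i − X^NE + (Σα_i)·X^NE = 48 + 2.4·11 = 74.4.
Planner: ∂(Σu_j)/∂x_i = Σα_j − 1 = 2.4 > 0, so everyone contributes w_i; X^SO = 48, W^SO = 48 + 2.4·48 = 163.2.
Deadweight loss = 88.8.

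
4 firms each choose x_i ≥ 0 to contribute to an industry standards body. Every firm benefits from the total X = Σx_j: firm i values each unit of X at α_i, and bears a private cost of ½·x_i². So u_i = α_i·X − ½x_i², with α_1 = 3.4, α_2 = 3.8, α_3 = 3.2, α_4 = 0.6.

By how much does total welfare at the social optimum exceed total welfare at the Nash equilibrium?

139.3

Firm i's FOC: ∂u_i/∂x_i = α_i − x_i = 0, so x_i* = α_i.
NE contributions = (3.4, 3.8, 3.2, 0.6); X = 11.
W^NE = (Σα)·X − ½Σα_i² = 11² − ½·36.6 = 102.7.
Planner sets x_i = Σα_j = 11 for every i, so X^SO = 4·11 = 44.
W^SO = (Σα)·X^SO − ½·4·(Σα)² = (4/2)·11² = 242.
Deadweight loss = W^SO − W^NE = 139.3.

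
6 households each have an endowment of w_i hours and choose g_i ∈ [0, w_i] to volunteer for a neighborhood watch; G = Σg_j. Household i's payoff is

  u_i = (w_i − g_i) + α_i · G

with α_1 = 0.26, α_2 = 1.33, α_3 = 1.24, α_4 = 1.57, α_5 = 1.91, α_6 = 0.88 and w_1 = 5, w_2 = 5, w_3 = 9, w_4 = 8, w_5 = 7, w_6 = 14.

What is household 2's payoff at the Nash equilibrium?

38.57

∂u_i/∂g_i = α_i − 1, so household i contributes w_i if α_i > 1, else 0.
α_i > 1 for i ∈ {2, 3, 4, 5}; NE contributions (0, 5, 9, 8, 7, 0), G = 29.
u_2 = (5 − 5) + 1.33·29 = 38.57.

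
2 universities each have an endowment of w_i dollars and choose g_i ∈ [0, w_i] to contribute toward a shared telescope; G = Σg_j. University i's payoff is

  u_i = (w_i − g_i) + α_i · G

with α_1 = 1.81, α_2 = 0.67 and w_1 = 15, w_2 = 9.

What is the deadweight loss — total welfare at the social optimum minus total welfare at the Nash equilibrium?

∂u_i/∂g_i = α_i − 1, so university i contributes w_i if α_i > 1, else 0.
α_i > 1 for i ∈ {1}; NE contributions (15, 0), G = 15.
W^NE = Σw_i − G^NE + (Σα_i)·G^NE = 24 + 1.48·15 = 46.2.
Planner: ∂(Σu_j)/∂g_i = Σα_j − 1 = 1.48 > 0, so everyone contributes w_i; G^SO = 24, W^SO = 24 + 1.48·24 = 59.52.
Deadweight loss = 13.32.

13.32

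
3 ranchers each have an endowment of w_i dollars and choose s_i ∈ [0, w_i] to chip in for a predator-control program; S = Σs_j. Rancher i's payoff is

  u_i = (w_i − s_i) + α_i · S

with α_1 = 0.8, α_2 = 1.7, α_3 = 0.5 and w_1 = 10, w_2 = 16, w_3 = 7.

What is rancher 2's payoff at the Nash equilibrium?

27.2

∂u_i/∂s_i = α_i − 1, so rancher i contributes w_i if α_i > 1, else 0.
α_i > 1 for i ∈ {2}; NE contributions (0, 16, 0), S = 16.
u_2 = (16 − 16) + 1.7·16 = 27.2.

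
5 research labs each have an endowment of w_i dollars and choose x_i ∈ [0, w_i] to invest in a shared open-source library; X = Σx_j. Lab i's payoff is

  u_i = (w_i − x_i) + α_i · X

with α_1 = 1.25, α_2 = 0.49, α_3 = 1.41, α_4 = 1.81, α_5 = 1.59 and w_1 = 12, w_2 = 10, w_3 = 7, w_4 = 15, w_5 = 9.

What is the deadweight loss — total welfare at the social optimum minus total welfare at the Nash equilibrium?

∂u_i/∂x_i = α_i − 1, so lab i contributes w_i if α_i > 1, else 0.
α_i > 1 for i ∈ {1, 3, 4, 5}; NE contributions (12, 0, 7, 15, 9), X = 43.
W^NE = Σw_i − X^NE + (Σα_i)·X^NE = 53 + 5.55·43 = 291.65.
Planner: ∂(Σu_j)/∂x_i = Σα_j − 1 = 5.55 > 0, so everyone contributes w_i; X^SO = 53, W^SO = 53 + 5.55·53 = 347.15.
Deadweight loss = 55.5.

55.5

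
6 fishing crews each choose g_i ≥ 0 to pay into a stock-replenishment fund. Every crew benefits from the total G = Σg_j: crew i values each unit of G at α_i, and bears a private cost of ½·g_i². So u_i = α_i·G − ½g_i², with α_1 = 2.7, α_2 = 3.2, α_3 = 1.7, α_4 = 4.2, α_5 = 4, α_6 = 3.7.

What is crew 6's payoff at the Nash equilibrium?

65.305

Crew i's FOC: ∂u_i/∂g_i = α_i − g_i = 0, so g_i* = α_i.
NE contributions = (2.7, 3.2, 1.7, 4.2, 4, 3.7); G = 19.5.
u_6 = α_6·G − ½·(g_6)² = 3.7·19.5 − ½·3.7² = 65.305.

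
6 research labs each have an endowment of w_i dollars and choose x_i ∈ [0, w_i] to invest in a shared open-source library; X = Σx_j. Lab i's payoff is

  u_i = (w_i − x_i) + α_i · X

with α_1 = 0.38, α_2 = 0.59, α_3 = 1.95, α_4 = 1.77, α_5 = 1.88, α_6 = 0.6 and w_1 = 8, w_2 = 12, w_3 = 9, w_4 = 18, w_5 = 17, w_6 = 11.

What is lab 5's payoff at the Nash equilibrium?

82.72

∂u_i/∂x_i = α_i − 1, so lab i contributes w_i if α_i > 1, else 0.
α_i > 1 for i ∈ {3, 4, 5}; NE contributions (0, 0, 9, 18, 17, 0), X = 44.
u_5 = (17 − 17) + 1.88·44 = 82.72.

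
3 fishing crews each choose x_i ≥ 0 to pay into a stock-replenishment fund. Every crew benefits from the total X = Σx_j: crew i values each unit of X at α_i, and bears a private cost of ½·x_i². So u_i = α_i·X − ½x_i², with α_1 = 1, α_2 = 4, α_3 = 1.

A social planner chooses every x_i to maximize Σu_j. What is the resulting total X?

Planner FOC: ∂(Σu_j)/∂x_i = (Σα_j) − x_i = 0, so x_i^SO = Σα_j = 6 for every i; X^SO = 18.

18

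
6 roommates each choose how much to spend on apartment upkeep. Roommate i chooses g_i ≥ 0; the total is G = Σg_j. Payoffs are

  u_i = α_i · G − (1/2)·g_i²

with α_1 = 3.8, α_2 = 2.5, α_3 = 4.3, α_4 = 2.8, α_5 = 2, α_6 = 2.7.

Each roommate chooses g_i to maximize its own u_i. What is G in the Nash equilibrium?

18.1

Roommate i's FOC: ∂u_i/∂g_i = α_i − g_i = 0, so g_i* = α_i.
NE contributions = (3.8, 2.5, 4.3, 2.8, 2, 2.7); G = 18.1.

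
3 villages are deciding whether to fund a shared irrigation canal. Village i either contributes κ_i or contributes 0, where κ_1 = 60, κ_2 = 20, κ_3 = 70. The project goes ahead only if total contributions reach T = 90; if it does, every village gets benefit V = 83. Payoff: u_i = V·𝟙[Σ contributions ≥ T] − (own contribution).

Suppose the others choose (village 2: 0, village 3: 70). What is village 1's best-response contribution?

60

Others' total = 70. Contributing 60 brings total to 130 ≥ 90: gain V − κ_1 = 23.
Best response: 60.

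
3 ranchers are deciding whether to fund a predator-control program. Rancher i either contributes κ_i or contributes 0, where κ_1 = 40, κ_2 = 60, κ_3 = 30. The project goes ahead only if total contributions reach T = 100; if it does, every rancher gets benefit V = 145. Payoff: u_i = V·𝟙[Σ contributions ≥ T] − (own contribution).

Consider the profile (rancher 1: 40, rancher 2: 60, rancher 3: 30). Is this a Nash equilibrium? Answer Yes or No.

Total = 130 ≥ 100: provided.
Rancher 1 (pledges 40, payoff 105): dropping to 0 → total 90, payoff 0. No gain.
Rancher 2 (pledges 60, payoff 85): dropping to 0 → total 70, payoff 0. No gain.
Rancher 3 (pledges 30, payoff 115): dropping to 0 → total 100, payoff 145. Profitable deviation.

No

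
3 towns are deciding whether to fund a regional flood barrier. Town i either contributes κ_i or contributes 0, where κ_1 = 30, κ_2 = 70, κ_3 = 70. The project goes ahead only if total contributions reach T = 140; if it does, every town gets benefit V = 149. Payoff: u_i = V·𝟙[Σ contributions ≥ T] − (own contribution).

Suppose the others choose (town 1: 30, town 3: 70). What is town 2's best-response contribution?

70

Others' total = 100. Contributing 70 brings total to 170 ≥ 140: gain V − κ_2 = 79.
Best response: 70.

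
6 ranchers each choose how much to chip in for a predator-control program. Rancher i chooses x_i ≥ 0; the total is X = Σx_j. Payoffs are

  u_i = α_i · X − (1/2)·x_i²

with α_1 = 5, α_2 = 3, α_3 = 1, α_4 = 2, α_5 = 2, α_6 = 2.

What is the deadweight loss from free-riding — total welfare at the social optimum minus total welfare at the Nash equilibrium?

Rancher i's FOC: ∂u_i/∂x_i = α_i − x_i = 0, so x_i* = α_i.
NE contributions = (5, 3, 1, 2, 2, 2); X = 15.
W^NE = (Σα)·X − ½Σα_i² = 15² − ½·47 = 201.5.
Planner sets x_i = Σα_j = 15 for every i, so X^SO = 6·15 = 90.
W^SO = (Σα)·X^SO − ½·6·(Σα)² = (6/2)·15² = 675.
Deadweight loss = W^SO − W^NE = 473.5.

473.5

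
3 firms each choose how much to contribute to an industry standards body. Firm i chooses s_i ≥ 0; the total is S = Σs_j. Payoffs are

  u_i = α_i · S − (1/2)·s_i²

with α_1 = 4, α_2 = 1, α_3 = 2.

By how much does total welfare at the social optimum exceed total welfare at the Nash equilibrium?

Firm i's FOC: ∂u_i/∂s_i = α_i − s_i = 0, so s_i* = α_i.
NE contributions = (4, 1, 2); S = 7.
W^NE = (Σα)·S − ½Σα_i² = 7² − ½·21 = 38.5.
Planner sets s_i = Σα_j = 7 for every i, so S^SO = 3·7 = 21.
W^SO = (Σα)·S^SO − ½·3·(Σα)² = (3/2)·7² = 73.5.
Deadweight loss = W^SO − W^NE = 35.

35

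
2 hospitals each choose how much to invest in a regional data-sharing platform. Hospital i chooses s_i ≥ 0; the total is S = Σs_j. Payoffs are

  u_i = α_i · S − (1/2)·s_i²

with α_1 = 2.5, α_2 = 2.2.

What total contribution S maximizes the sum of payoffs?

9.4

Planner FOC: ∂(Σu_j)/∂s_i = (Σα_j) − s_i = 0, so s_i^SO = Σα_j = 4.7 for every i; S^SO = 9.4.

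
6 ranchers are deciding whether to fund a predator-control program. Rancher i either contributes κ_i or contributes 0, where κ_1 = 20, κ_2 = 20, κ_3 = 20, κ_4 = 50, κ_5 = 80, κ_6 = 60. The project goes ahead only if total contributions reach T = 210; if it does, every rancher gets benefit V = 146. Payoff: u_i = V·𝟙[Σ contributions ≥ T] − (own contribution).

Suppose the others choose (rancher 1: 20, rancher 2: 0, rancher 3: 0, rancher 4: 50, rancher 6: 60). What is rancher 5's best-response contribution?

80

Others' total = 130. Contributing 80 brings total to 210 ≥ 210: gain V − κ_5 = 66.
Best response: 80.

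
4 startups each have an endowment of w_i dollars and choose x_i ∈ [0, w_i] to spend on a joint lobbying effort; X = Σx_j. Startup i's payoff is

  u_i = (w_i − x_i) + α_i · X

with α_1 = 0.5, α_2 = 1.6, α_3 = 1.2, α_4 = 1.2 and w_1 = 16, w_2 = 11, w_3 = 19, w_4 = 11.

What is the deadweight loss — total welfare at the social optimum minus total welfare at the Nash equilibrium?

∂u_i/∂x_i = α_i − 1, so startup i contributes w_i if α_i > 1, else 0.
α_i > 1 for i ∈ {2, 3, 4}; NE contributions (0, 11, 19, 11), X = 41.
W^NE = Σw_i − X^NE + (Σα_i)·X^NE = 57 + 3.5·41 = 200.5.
Planner: ∂(Σu_j)/∂x_i = Σα_j − 1 = 3.5 > 0, so everyone contributes w_i; X^SO = 57, W^SO = 57 + 3.5·57 = 256.5.
Deadweight loss = 56.

56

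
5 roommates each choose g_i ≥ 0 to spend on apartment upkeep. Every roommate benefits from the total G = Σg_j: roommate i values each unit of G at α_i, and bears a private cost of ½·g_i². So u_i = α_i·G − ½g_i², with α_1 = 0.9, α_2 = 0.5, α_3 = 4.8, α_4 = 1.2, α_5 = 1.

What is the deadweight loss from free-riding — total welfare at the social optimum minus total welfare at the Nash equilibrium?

119.11

Roommate i's FOC: ∂u_i/∂g_i = α_i − g_i = 0, so g_i* = α_i.
NE contributions = (0.9, 0.5, 4.8, 1.2, 1); G = 8.4.
W^NE = (Σα)·G − ½Σα_i² = 8.4² − ½·26.54 = 57.29.
Planner sets g_i = Σα_j = 8.4 for every i, so G^SO = 5·8.4 = 42.
W^SO = (Σα)·G^SO − ½·5·(Σα)² = (5/2)·8.4² = 176.4.
Deadweight loss = W^SO − W^NE = 119.11.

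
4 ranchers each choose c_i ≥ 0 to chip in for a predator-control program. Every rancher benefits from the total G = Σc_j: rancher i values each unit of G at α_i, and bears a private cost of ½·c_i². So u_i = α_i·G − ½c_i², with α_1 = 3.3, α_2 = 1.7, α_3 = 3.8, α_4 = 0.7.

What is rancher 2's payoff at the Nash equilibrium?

14.705

Rancher i's FOC: ∂u_i/∂c_i = α_i − c_i = 0, so c_i* = α_i.
NE contributions = (3.3, 1.7, 3.8, 0.7); G = 9.5.
u_2 = α_2·G − ½·(c_2)² = 1.7·9.5 − ½·1.7² = 14.705.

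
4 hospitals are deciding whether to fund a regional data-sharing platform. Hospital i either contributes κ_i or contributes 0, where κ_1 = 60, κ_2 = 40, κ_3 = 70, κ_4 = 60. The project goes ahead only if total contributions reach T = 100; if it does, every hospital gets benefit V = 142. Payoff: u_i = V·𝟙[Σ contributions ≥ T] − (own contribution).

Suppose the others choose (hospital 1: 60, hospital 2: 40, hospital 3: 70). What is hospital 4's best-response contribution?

0

Others' total = 170 ≥ 100; contributing adds cost 60 for no extra benefit.
Best response: 0.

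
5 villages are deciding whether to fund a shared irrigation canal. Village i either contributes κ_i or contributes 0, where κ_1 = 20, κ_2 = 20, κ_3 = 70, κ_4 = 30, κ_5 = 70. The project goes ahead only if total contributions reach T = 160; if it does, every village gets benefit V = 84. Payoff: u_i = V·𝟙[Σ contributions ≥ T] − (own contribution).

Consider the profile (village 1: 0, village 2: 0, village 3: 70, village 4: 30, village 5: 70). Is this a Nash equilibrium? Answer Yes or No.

Total = 170 ≥ 160: provided.
Village 1 (pledges 0, payoff 84): pledging 20 → total 190, payoff 64. No gain.
Village 2 (pledges 0, payoff 84): pledging 20 → total 190, payoff 64. No gain.
Village 3 (pledges 70, payoff 14): dropping to 0 → total 100, payoff 0. No gain.
Village 4 (pledges 30, payoff 54): dropping to 0 → total 140, payoff 0. No gain.
Village 5 (pledges 70, payoff 14): dropping to 0 → total 100, payoff 0. No gain.

Yes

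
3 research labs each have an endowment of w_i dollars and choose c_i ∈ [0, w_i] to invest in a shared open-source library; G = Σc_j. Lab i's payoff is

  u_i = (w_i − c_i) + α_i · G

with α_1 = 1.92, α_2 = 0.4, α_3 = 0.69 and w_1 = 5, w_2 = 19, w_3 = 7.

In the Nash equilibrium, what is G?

∂u_i/∂c_i = α_i − 1, so lab i contributes w_i if α_i > 1, else 0.
α_i > 1 for i ∈ {1}; NE contributions (5, 0, 0), G = 5.

5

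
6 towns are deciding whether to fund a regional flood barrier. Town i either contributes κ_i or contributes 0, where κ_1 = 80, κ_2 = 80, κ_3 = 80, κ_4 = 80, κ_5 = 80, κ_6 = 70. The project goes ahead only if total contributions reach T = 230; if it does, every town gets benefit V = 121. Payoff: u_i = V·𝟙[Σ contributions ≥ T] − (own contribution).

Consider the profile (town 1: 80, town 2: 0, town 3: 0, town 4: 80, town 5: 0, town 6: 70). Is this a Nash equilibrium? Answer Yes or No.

Yes

Total = 230 ≥ 230: provided.
Town 1 (pledges 80, payoff 41): dropping to 0 → total 150, payoff 0. No gain.
Town 2 (pledges 0, payoff 121): pledging 80 → total 310, payoff 41. No gain.
Town 3 (pledges 0, payoff 121): pledging 80 → total 310, payoff 41. No gain.
Town 4 (pledges 80, payoff 41): dropping to 0 → total 150, payoff 0. No gain.
Town 5 (pledges 0, payoff 121): pledging 80 → total 310, payoff 41. No gain.
Town 6 (pledges 70, payoff 51): dropping to 0 → total 160, payoff 0. No gain.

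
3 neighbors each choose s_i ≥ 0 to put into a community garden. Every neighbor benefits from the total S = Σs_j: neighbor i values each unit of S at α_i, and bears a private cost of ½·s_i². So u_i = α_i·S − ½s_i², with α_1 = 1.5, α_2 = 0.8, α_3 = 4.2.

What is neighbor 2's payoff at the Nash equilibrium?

4.88

Neighbor i's FOC: ∂u_i/∂s_i = α_i − s_i = 0, so s_i* = α_i.
NE contributions = (1.5, 0.8, 4.2); S = 6.5.
u_2 = α_2·S − ½·(s_2)² = 0.8·6.5 − ½·0.8² = 4.88.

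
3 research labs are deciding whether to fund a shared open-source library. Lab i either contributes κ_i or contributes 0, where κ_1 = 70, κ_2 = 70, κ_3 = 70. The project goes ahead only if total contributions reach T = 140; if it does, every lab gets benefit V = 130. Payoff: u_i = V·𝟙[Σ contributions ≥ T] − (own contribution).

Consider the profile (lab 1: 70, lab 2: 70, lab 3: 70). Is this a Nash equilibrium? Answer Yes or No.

No

Total = 210 ≥ 140: provided.
Lab 1 (pledges 70, payoff 60): dropping to 0 → total 140, payoff 130. Profitable deviation.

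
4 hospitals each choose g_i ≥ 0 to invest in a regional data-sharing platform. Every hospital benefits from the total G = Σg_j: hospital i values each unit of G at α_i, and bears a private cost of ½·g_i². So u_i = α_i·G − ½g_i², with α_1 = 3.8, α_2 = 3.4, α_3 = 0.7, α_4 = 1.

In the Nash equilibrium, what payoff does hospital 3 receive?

5.985

Hospital i's FOC: ∂u_i/∂g_i = α_i − g_i = 0, so g_i* = α_i.
NE contributions = (3.8, 3.4, 0.7, 1); G = 8.9.
u_3 = α_3·G − ½·(g_3)² = 0.7·8.9 − ½·0.7² = 5.985.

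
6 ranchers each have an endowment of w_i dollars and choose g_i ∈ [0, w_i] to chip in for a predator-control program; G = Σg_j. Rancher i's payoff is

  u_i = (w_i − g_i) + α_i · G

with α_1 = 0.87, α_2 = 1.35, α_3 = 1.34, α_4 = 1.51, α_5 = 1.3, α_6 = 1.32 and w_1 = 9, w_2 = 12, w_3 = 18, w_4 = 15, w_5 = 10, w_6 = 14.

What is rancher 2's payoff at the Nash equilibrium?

93.15

∂u_i/∂g_i = α_i − 1, so rancher i contributes w_i if α_i > 1, else 0.
α_i > 1 for i ∈ {2, 3, 4, 5, 6}; NE contributions (0, 12, 18, 15, 10, 14), G = 69.
u_2 = (12 − 12) + 1.35·69 = 93.15.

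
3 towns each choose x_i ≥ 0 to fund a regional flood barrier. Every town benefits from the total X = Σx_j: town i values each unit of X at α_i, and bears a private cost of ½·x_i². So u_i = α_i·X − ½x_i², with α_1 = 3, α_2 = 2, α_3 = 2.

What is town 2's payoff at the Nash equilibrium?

12

Town i's FOC: ∂u_i/∂x_i = α_i − x_i = 0, so x_i* = α_i.
NE contributions = (3, 2, 2); X = 7.
u_2 = α_2·X − ½·(x_2)² = 2·7 − ½·2² = 12.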